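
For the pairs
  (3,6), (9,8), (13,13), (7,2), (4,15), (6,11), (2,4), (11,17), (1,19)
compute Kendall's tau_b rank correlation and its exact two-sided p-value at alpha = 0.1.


Step 1: Enumerate the 36 unordered pairs (i,j) with i<j and classify each by sign(x_j-x_i) * sign(y_j-y_i).
  (1,2):dx=+6,dy=+2->C; (1,3):dx=+10,dy=+7->C; (1,4):dx=+4,dy=-4->D; (1,5):dx=+1,dy=+9->C
  (1,6):dx=+3,dy=+5->C; (1,7):dx=-1,dy=-2->C; (1,8):dx=+8,dy=+11->C; (1,9):dx=-2,dy=+13->D
  (2,3):dx=+4,dy=+5->C; (2,4):dx=-2,dy=-6->C; (2,5):dx=-5,dy=+7->D; (2,6):dx=-3,dy=+3->D
  (2,7):dx=-7,dy=-4->C; (2,8):dx=+2,dy=+9->C; (2,9):dx=-8,dy=+11->D; (3,4):dx=-6,dy=-11->C
  (3,5):dx=-9,dy=+2->D; (3,6):dx=-7,dy=-2->C; (3,7):dx=-11,dy=-9->C; (3,8):dx=-2,dy=+4->D
  (3,9):dx=-12,dy=+6->D; (4,5):dx=-3,dy=+13->D; (4,6):dx=-1,dy=+9->D; (4,7):dx=-5,dy=+2->D
  (4,8):dx=+4,dy=+15->C; (4,9):dx=-6,dy=+17->D; (5,6):dx=+2,dy=-4->D; (5,7):dx=-2,dy=-11->C
  (5,8):dx=+7,dy=+2->C; (5,9):dx=-3,dy=+4->D; (6,7):dx=-4,dy=-7->C; (6,8):dx=+5,dy=+6->C
  (6,9):dx=-5,dy=+8->D; (7,8):dx=+9,dy=+13->C; (7,9):dx=-1,dy=+15->D; (8,9):dx=-10,dy=+2->D
Step 2: C = 19, D = 17, total pairs = 36.
Step 3: tau = (C - D)/(n(n-1)/2) = (19 - 17)/36 = 0.055556.
Step 4: Exact two-sided p-value (enumerate n! = 362880 permutations of y under H0): p = 0.919455.
Step 5: alpha = 0.1. fail to reject H0.

tau_b = 0.0556 (C=19, D=17), p = 0.919455, fail to reject H0.


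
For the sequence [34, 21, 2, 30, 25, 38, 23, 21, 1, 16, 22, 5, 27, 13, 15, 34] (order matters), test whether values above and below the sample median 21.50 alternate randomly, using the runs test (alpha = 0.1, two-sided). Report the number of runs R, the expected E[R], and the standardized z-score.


Step 1: Compute median = 21.50; label A = above, B = below.
Labels in order: ABBAAAABBBABABBA  (n_A = 8, n_B = 8)
Step 2: Count runs R = 9.
Step 3: Under H0 (random ordering), E[R] = 2*n_A*n_B/(n_A+n_B) + 1 = 2*8*8/16 + 1 = 9.0000.
        Var[R] = 2*n_A*n_B*(2*n_A*n_B - n_A - n_B) / ((n_A+n_B)^2 * (n_A+n_B-1)) = 14336/3840 = 3.7333.
        SD[R] = 1.9322.
Step 4: R = E[R], so z = 0 with no continuity correction.
Step 5: Two-sided p-value via normal approximation = 2*(1 - Phi(|z|)) = 1.000000.
Step 6: alpha = 0.1. fail to reject H0.

R = 9, z = 0.0000, p = 1.000000, fail to reject H0.


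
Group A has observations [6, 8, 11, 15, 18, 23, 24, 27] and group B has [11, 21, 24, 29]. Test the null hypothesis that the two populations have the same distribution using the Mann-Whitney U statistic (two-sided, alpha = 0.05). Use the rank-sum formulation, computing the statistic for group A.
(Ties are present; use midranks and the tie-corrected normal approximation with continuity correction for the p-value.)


Step 1: Combine and sort all 12 observations; assign midranks.
sorted (value, group): (6,X), (8,X), (11,X), (11,Y), (15,X), (18,X), (21,Y), (23,X), (24,X), (24,Y), (27,X), (29,Y)
ranks: 6->1, 8->2, 11->3.5, 11->3.5, 15->5, 18->6, 21->7, 23->8, 24->9.5, 24->9.5, 27->11, 29->12
Step 2: Rank sum for X: R1 = 1 + 2 + 3.5 + 5 + 6 + 8 + 9.5 + 11 = 46.
Step 3: U_X = R1 - n1(n1+1)/2 = 46 - 8*9/2 = 46 - 36 = 10.
       U_Y = n1*n2 - U_X = 32 - 10 = 22.
Step 4: Ties are present, so use the tie-corrected normal approximation (with continuity correction) for the p-value.
Step 5: p-value = 0.348547; compare to alpha = 0.05. fail to reject H0.

U_X = 10, p = 0.348547, fail to reject H0 at alpha = 0.05.


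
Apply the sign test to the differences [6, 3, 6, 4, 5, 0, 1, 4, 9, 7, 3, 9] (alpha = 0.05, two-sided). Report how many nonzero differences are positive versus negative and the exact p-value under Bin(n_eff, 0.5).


Step 1: Discard zero differences. Original n = 12; n_eff = number of nonzero differences = 11.
Nonzero differences (with sign): +6, +3, +6, +4, +5, +1, +4, +9, +7, +3, +9
Step 2: Count signs: positive = 11, negative = 0.
Step 3: Under H0: P(positive) = 0.5, so the number of positives S ~ Bin(11, 0.5).
Step 4: Two-sided exact p-value = sum of Bin(11,0.5) probabilities at or below the observed probability = 0.000977.
Step 5: alpha = 0.05. reject H0.

n_eff = 11, pos = 11, neg = 0, p = 0.000977, reject H0.


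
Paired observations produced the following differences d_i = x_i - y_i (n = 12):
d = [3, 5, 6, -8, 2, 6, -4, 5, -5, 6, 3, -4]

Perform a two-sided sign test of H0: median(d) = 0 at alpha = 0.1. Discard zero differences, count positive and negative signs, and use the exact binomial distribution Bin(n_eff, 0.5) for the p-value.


Step 1: Discard zero differences. Original n = 12; n_eff = number of nonzero differences = 12.
Nonzero differences (with sign): +3, +5, +6, -8, +2, +6, -4, +5, -5, +6, +3, -4
Step 2: Count signs: positive = 8, negative = 4.
Step 3: Under H0: P(positive) = 0.5, so the number of positives S ~ Bin(12, 0.5).
Step 4: Two-sided exact p-value = sum of Bin(12,0.5) probabilities at or below the observed probability = 0.387695.
Step 5: alpha = 0.1. fail to reject H0.

n_eff = 12, pos = 8, neg = 4, p = 0.387695, fail to reject H0.


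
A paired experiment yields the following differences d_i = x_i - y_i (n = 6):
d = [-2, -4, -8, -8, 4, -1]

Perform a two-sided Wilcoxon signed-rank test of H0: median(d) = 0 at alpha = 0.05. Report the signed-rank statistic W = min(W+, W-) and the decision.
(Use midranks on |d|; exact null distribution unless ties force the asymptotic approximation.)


Step 1: Drop any zero differences (none here) and take |d_i|.
|d| = [2, 4, 8, 8, 4, 1]
Step 2: Midrank |d_i| (ties get averaged ranks).
ranks: |2|->2, |4|->3.5, |8|->5.5, |8|->5.5, |4|->3.5, |1|->1
Step 3: Attach original signs; sum ranks with positive sign and with negative sign.
W+ = 3.5 = 3.5
W- = 2 + 3.5 + 5.5 + 5.5 + 1 = 17.5
(Check: W+ + W- = 21 should equal n(n+1)/2 = 21.)
Step 4: Test statistic W = min(W+, W-) = 3.5.
Step 5: Ties in |d|, so use the tie-corrected normal approximation.
        E[W] = n(n+1)/4 = 6*7/4 = 10.5.
        Tie groups: |d|=4 (t=2), |d|=8 (t=2); sum(t^3 - t) = 12.
        Var[W] = n(n+1)(2n+1)/24 - sum(t^3-t)/48 = 546/24 - 12/48 = 22.5.
        z = (W - E[W]) / sqrt(Var[W]) = (3.5 - 10.5) / 4.7434 = -1.4757.
        Two-sided p = 2*Phi(z) = 0.140017.
Step 6: alpha = 0.05. fail to reject H0.

W+ = 3.5, W- = 17.5, W = min = 3.5, p = 0.140017, fail to reject H0.


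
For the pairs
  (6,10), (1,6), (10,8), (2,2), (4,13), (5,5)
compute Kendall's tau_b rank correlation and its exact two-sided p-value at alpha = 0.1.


Step 1: Enumerate the 15 unordered pairs (i,j) with i<j and classify each by sign(x_j-x_i) * sign(y_j-y_i).
  (1,2):dx=-5,dy=-4->C; (1,3):dx=+4,dy=-2->D; (1,4):dx=-4,dy=-8->C; (1,5):dx=-2,dy=+3->D
  (1,6):dx=-1,dy=-5->C; (2,3):dx=+9,dy=+2->C; (2,4):dx=+1,dy=-4->D; (2,5):dx=+3,dy=+7->C
  (2,6):dx=+4,dy=-1->D; (3,4):dx=-8,dy=-6->C; (3,5):dx=-6,dy=+5->D; (3,6):dx=-5,dy=-3->C
  (4,5):dx=+2,dy=+11->C; (4,6):dx=+3,dy=+3->C; (5,6):dx=+1,dy=-8->D
Step 2: C = 9, D = 6, total pairs = 15.
Step 3: tau = (C - D)/(n(n-1)/2) = (9 - 6)/15 = 0.200000.
Step 4: Exact two-sided p-value (enumerate n! = 720 permutations of y under H0): p = 0.719444.
Step 5: alpha = 0.1. fail to reject H0.

tau_b = 0.2000 (C=9, D=6), p = 0.719444, fail to reject H0.


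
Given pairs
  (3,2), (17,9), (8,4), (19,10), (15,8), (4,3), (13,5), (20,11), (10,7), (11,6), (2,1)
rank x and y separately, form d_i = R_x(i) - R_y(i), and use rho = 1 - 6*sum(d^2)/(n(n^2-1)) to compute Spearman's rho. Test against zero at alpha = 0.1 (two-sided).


Step 1: Rank x and y separately (midranks; no ties here).
rank(x): 3->2, 17->9, 8->4, 19->10, 15->8, 4->3, 13->7, 20->11, 10->5, 11->6, 2->1
rank(y): 2->2, 9->9, 4->4, 10->10, 8->8, 3->3, 5->5, 11->11, 7->7, 6->6, 1->1
Step 2: d_i = R_x(i) - R_y(i); compute d_i^2.
  (2-2)^2=0, (9-9)^2=0, (4-4)^2=0, (10-10)^2=0, (8-8)^2=0, (3-3)^2=0, (7-5)^2=4, (11-11)^2=0, (5-7)^2=4, (6-6)^2=0, (1-1)^2=0
sum(d^2) = 8.
Step 3: rho = 1 - 6*8 / (11*(11^2 - 1)) = 1 - 48/1320 = 0.963636.
Step 4: Under H0, t = rho * sqrt((n-2)/(1-rho^2)) = 10.8186 ~ t(9).
Step 5: Two-sided p-value from the t-distribution with 9 df = 0.000002.
Step 6: alpha = 0.1. reject H0.

rho = 0.9636, p = 0.000002, reject H0 at alpha = 0.1.


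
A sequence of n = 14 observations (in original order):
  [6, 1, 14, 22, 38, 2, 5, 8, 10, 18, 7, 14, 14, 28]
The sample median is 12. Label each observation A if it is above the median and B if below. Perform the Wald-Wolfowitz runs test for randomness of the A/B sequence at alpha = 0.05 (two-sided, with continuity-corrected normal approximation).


Step 1: Compute median = 12; label A = above, B = below.
Labels in order: BBAAABBBBABAAA  (n_A = 7, n_B = 7)
Step 2: Count runs R = 6.
Step 3: Under H0 (random ordering), E[R] = 2*n_A*n_B/(n_A+n_B) + 1 = 2*7*7/14 + 1 = 8.0000.
        Var[R] = 2*n_A*n_B*(2*n_A*n_B - n_A - n_B) / ((n_A+n_B)^2 * (n_A+n_B-1)) = 8232/2548 = 3.2308.
        SD[R] = 1.7974.
Step 4: Continuity-corrected z = (R + 0.5 - E[R]) / SD[R] = (6 + 0.5 - 8.0000) / 1.7974 = -0.8345.
Step 5: Two-sided p-value via normal approximation = 2*(1 - Phi(|z|)) = 0.403986.
Step 6: alpha = 0.05. fail to reject H0.

R = 6, z = -0.8345, p = 0.403986, fail to reject H0.


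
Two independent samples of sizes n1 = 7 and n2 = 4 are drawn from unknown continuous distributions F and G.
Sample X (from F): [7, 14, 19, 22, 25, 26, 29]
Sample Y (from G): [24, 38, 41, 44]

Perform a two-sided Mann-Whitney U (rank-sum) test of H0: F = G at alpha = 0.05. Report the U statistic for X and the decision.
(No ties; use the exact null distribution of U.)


Step 1: Combine and sort all 11 observations; assign midranks.
sorted (value, group): (7,X), (14,X), (19,X), (22,X), (24,Y), (25,X), (26,X), (29,X), (38,Y), (41,Y), (44,Y)
ranks: 7->1, 14->2, 19->3, 22->4, 24->5, 25->6, 26->7, 29->8, 38->9, 41->10, 44->11
Step 2: Rank sum for X: R1 = 1 + 2 + 3 + 4 + 6 + 7 + 8 = 31.
Step 3: U_X = R1 - n1(n1+1)/2 = 31 - 7*8/2 = 31 - 28 = 3.
       U_Y = n1*n2 - U_X = 28 - 3 = 25.
Step 4: No ties, so the exact null distribution of U (based on enumerating the C(11,7) = 330 equally likely rank assignments) gives the two-sided p-value.
Step 5: p-value = 0.042424; compare to alpha = 0.05. reject H0.

U_X = 3, p = 0.042424, reject H0 at alpha = 0.05.


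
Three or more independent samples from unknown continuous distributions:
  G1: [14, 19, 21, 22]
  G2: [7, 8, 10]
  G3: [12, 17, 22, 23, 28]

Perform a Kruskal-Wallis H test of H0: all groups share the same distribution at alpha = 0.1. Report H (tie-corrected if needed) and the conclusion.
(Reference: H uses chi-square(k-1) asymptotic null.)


Step 1: Combine all N = 12 observations and assign midranks.
sorted (value, group, rank): (7,G2,1), (8,G2,2), (10,G2,3), (12,G3,4), (14,G1,5), (17,G3,6), (19,G1,7), (21,G1,8), (22,G1,9.5), (22,G3,9.5), (23,G3,11), (28,G3,12)
Step 2: Sum ranks within each group.
R_1 = 29.5 (n_1 = 4)
R_2 = 6 (n_2 = 3)
R_3 = 42.5 (n_3 = 5)
Step 3: H = 12/(N(N+1)) * sum(R_i^2/n_i) - 3(N+1)
     = 12/(12*13) * (29.5^2/4 + 6^2/3 + 42.5^2/5) - 3*13
     = 0.076923 * 590.812 - 39
     = 6.447115.
Step 4: Ties present; correction factor C = 1 - 6/(12^3 - 12) = 0.996503. Corrected H = 6.447115 / 0.996503 = 6.469737.
Step 5: Under H0, H ~ chi^2(2); p-value = 0.039365.
Step 6: alpha = 0.1. reject H0.

H = 6.4697, df = 2, p = 0.039365, reject H0.


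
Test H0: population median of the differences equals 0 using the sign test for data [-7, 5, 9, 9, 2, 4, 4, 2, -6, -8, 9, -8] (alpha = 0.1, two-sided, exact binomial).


Step 1: Discard zero differences. Original n = 12; n_eff = number of nonzero differences = 12.
Nonzero differences (with sign): -7, +5, +9, +9, +2, +4, +4, +2, -6, -8, +9, -8
Step 2: Count signs: positive = 8, negative = 4.
Step 3: Under H0: P(positive) = 0.5, so the number of positives S ~ Bin(12, 0.5).
Step 4: Two-sided exact p-value = sum of Bin(12,0.5) probabilities at or below the observed probability = 0.387695.
Step 5: alpha = 0.1. fail to reject H0.

n_eff = 12, pos = 8, neg = 4, p = 0.387695, fail to reject H0.


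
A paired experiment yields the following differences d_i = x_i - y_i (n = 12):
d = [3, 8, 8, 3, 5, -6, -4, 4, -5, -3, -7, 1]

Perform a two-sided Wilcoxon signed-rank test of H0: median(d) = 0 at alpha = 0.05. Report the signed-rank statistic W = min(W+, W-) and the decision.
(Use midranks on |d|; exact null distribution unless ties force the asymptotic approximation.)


Step 1: Drop any zero differences (none here) and take |d_i|.
|d| = [3, 8, 8, 3, 5, 6, 4, 4, 5, 3, 7, 1]
Step 2: Midrank |d_i| (ties get averaged ranks).
ranks: |3|->3, |8|->11.5, |8|->11.5, |3|->3, |5|->7.5, |6|->9, |4|->5.5, |4|->5.5, |5|->7.5, |3|->3, |7|->10, |1|->1
Step 3: Attach original signs; sum ranks with positive sign and with negative sign.
W+ = 3 + 11.5 + 11.5 + 3 + 7.5 + 5.5 + 1 = 43
W- = 9 + 5.5 + 7.5 + 3 + 10 = 35
(Check: W+ + W- = 78 should equal n(n+1)/2 = 78.)
Step 4: Test statistic W = min(W+, W-) = 35.
Step 5: Ties in |d|, so use the tie-corrected normal approximation.
        E[W] = n(n+1)/4 = 12*13/4 = 39.
        Tie groups: |d|=3 (t=3), |d|=4 (t=2), |d|=5 (t=2), |d|=8 (t=2); sum(t^3 - t) = 42.
        Var[W] = n(n+1)(2n+1)/24 - sum(t^3-t)/48 = 3900/24 - 42/48 = 161.625.
        z = (W - E[W]) / sqrt(Var[W]) = (35 - 39) / 12.7132 = -0.3146.
        Two-sided p = 2*Phi(z) = 0.753040.
Step 6: alpha = 0.05. fail to reject H0.

W+ = 43, W- = 35, W = min = 35, p = 0.753040, fail to reject H0.


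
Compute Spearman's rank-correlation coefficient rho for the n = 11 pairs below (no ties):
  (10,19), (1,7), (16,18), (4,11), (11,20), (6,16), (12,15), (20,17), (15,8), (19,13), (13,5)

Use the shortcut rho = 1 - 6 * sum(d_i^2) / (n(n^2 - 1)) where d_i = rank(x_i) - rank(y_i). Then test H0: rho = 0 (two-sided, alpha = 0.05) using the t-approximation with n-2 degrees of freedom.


Step 1: Rank x and y separately (midranks; no ties here).
rank(x): 10->4, 1->1, 16->9, 4->2, 11->5, 6->3, 12->6, 20->11, 15->8, 19->10, 13->7
rank(y): 19->10, 7->2, 18->9, 11->4, 20->11, 16->7, 15->6, 17->8, 8->3, 13->5, 5->1
Step 2: d_i = R_x(i) - R_y(i); compute d_i^2.
  (4-10)^2=36, (1-2)^2=1, (9-9)^2=0, (2-4)^2=4, (5-11)^2=36, (3-7)^2=16, (6-6)^2=0, (11-8)^2=9, (8-3)^2=25, (10-5)^2=25, (7-1)^2=36
sum(d^2) = 188.
Step 3: rho = 1 - 6*188 / (11*(11^2 - 1)) = 1 - 1128/1320 = 0.145455.
Step 4: Under H0, t = rho * sqrt((n-2)/(1-rho^2)) = 0.4411 ~ t(9).
Step 5: Two-sided p-value from the t-distribution with 9 df = 0.669579.
Step 6: alpha = 0.05. fail to reject H0.

rho = 0.1455, p = 0.669579, fail to reject H0 at alpha = 0.05.


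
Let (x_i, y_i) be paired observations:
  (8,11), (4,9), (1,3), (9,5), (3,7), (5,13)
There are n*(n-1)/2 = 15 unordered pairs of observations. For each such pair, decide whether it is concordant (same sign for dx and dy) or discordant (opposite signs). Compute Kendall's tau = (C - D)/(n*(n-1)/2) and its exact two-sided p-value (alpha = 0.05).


Step 1: Enumerate the 15 unordered pairs (i,j) with i<j and classify each by sign(x_j-x_i) * sign(y_j-y_i).
  (1,2):dx=-4,dy=-2->C; (1,3):dx=-7,dy=-8->C; (1,4):dx=+1,dy=-6->D; (1,5):dx=-5,dy=-4->C
  (1,6):dx=-3,dy=+2->D; (2,3):dx=-3,dy=-6->C; (2,4):dx=+5,dy=-4->D; (2,5):dx=-1,dy=-2->C
  (2,6):dx=+1,dy=+4->C; (3,4):dx=+8,dy=+2->C; (3,5):dx=+2,dy=+4->C; (3,6):dx=+4,dy=+10->C
  (4,5):dx=-6,dy=+2->D; (4,6):dx=-4,dy=+8->D; (5,6):dx=+2,dy=+6->C
Step 2: C = 10, D = 5, total pairs = 15.
Step 3: tau = (C - D)/(n(n-1)/2) = (10 - 5)/15 = 0.333333.
Step 4: Exact two-sided p-value (enumerate n! = 720 permutations of y under H0): p = 0.469444.
Step 5: alpha = 0.05. fail to reject H0.

tau_b = 0.3333 (C=10, D=5), p = 0.469444, fail to reject H0.


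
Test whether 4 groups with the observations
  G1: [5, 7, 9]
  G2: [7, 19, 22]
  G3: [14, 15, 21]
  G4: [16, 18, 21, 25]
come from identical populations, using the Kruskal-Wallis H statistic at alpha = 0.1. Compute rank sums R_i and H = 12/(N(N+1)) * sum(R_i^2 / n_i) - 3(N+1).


Step 1: Combine all N = 13 observations and assign midranks.
sorted (value, group, rank): (5,G1,1), (7,G1,2.5), (7,G2,2.5), (9,G1,4), (14,G3,5), (15,G3,6), (16,G4,7), (18,G4,8), (19,G2,9), (21,G3,10.5), (21,G4,10.5), (22,G2,12), (25,G4,13)
Step 2: Sum ranks within each group.
R_1 = 7.5 (n_1 = 3)
R_2 = 23.5 (n_2 = 3)
R_3 = 21.5 (n_3 = 3)
R_4 = 38.5 (n_4 = 4)
Step 3: H = 12/(N(N+1)) * sum(R_i^2/n_i) - 3(N+1)
     = 12/(13*14) * (7.5^2/3 + 23.5^2/3 + 21.5^2/3 + 38.5^2/4) - 3*14
     = 0.065934 * 727.479 - 42
     = 5.965659.
Step 4: Ties present; correction factor C = 1 - 12/(13^3 - 13) = 0.994505. Corrected H = 5.965659 / 0.994505 = 5.998619.
Step 5: Under H0, H ~ chi^2(3); p-value = 0.111677.
Step 6: alpha = 0.1. fail to reject H0.

H = 5.9986, df = 3, p = 0.111677, fail to reject H0.


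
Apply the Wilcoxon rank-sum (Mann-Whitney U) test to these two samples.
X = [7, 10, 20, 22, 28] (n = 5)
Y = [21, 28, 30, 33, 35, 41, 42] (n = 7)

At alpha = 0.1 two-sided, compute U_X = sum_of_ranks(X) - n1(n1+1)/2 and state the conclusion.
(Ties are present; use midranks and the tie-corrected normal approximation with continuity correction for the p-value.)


Step 1: Combine and sort all 12 observations; assign midranks.
sorted (value, group): (7,X), (10,X), (20,X), (21,Y), (22,X), (28,X), (28,Y), (30,Y), (33,Y), (35,Y), (41,Y), (42,Y)
ranks: 7->1, 10->2, 20->3, 21->4, 22->5, 28->6.5, 28->6.5, 30->8, 33->9, 35->10, 41->11, 42->12
Step 2: Rank sum for X: R1 = 1 + 2 + 3 + 5 + 6.5 = 17.5.
Step 3: U_X = R1 - n1(n1+1)/2 = 17.5 - 5*6/2 = 17.5 - 15 = 2.5.
       U_Y = n1*n2 - U_X = 35 - 2.5 = 32.5.
Step 4: Ties are present, so use the tie-corrected normal approximation (with continuity correction) for the p-value.
Step 5: p-value = 0.018328; compare to alpha = 0.1. reject H0.

U_X = 2.5, p = 0.018328, reject H0 at alpha = 0.1.


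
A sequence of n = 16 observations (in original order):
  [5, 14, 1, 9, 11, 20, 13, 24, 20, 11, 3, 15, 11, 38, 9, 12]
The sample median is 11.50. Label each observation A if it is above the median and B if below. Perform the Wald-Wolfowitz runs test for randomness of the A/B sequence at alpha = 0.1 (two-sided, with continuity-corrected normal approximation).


Step 1: Compute median = 11.50; label A = above, B = below.
Labels in order: BABBBAAAABBABABA  (n_A = 8, n_B = 8)
Step 2: Count runs R = 10.
Step 3: Under H0 (random ordering), E[R] = 2*n_A*n_B/(n_A+n_B) + 1 = 2*8*8/16 + 1 = 9.0000.
        Var[R] = 2*n_A*n_B*(2*n_A*n_B - n_A - n_B) / ((n_A+n_B)^2 * (n_A+n_B-1)) = 14336/3840 = 3.7333.
        SD[R] = 1.9322.
Step 4: Continuity-corrected z = (R - 0.5 - E[R]) / SD[R] = (10 - 0.5 - 9.0000) / 1.9322 = 0.2588.
Step 5: Two-sided p-value via normal approximation = 2*(1 - Phi(|z|)) = 0.795809.
Step 6: alpha = 0.1. fail to reject H0.

R = 10, z = 0.2588, p = 0.795809, fail to reject H0.


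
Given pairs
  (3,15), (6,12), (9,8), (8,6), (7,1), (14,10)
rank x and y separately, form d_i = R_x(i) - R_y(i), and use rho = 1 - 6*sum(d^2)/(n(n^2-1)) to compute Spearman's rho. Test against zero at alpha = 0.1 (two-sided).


Step 1: Rank x and y separately (midranks; no ties here).
rank(x): 3->1, 6->2, 9->5, 8->4, 7->3, 14->6
rank(y): 15->6, 12->5, 8->3, 6->2, 1->1, 10->4
Step 2: d_i = R_x(i) - R_y(i); compute d_i^2.
  (1-6)^2=25, (2-5)^2=9, (5-3)^2=4, (4-2)^2=4, (3-1)^2=4, (6-4)^2=4
sum(d^2) = 50.
Step 3: rho = 1 - 6*50 / (6*(6^2 - 1)) = 1 - 300/210 = -0.428571.
Step 4: Under H0, t = rho * sqrt((n-2)/(1-rho^2)) = -0.9487 ~ t(4).
Step 5: Two-sided p-value from the t-distribution with 4 df = 0.396501.
Step 6: alpha = 0.1. fail to reject H0.

rho = -0.4286, p = 0.396501, fail to reject H0 at alpha = 0.1.


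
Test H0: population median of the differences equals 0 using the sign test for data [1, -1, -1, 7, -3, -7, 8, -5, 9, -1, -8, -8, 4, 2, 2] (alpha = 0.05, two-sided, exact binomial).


Step 1: Discard zero differences. Original n = 15; n_eff = number of nonzero differences = 15.
Nonzero differences (with sign): +1, -1, -1, +7, -3, -7, +8, -5, +9, -1, -8, -8, +4, +2, +2
Step 2: Count signs: positive = 7, negative = 8.
Step 3: Under H0: P(positive) = 0.5, so the number of positives S ~ Bin(15, 0.5).
Step 4: Two-sided exact p-value = sum of Bin(15,0.5) probabilities at or below the observed probability = 1.000000.
Step 5: alpha = 0.05. fail to reject H0.

n_eff = 15, pos = 7, neg = 8, p = 1.000000, fail to reject H0.


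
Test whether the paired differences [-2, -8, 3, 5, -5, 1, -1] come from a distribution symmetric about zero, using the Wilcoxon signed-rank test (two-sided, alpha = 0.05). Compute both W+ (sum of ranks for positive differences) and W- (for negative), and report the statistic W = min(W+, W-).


Step 1: Drop any zero differences (none here) and take |d_i|.
|d| = [2, 8, 3, 5, 5, 1, 1]
Step 2: Midrank |d_i| (ties get averaged ranks).
ranks: |2|->3, |8|->7, |3|->4, |5|->5.5, |5|->5.5, |1|->1.5, |1|->1.5
Step 3: Attach original signs; sum ranks with positive sign and with negative sign.
W+ = 4 + 5.5 + 1.5 = 11
W- = 3 + 7 + 5.5 + 1.5 = 17
(Check: W+ + W- = 28 should equal n(n+1)/2 = 28.)
Step 4: Test statistic W = min(W+, W-) = 11.
Step 5: Ties in |d|, so use the tie-corrected normal approximation.
        E[W] = n(n+1)/4 = 7*8/4 = 14.
        Tie groups: |d|=1 (t=2), |d|=5 (t=2); sum(t^3 - t) = 12.
        Var[W] = n(n+1)(2n+1)/24 - sum(t^3-t)/48 = 840/24 - 12/48 = 34.75.
        z = (W - E[W]) / sqrt(Var[W]) = (11 - 14) / 5.8949 = -0.5089.
        Two-sided p = 2*Phi(z) = 0.610813.
Step 6: alpha = 0.05. fail to reject H0.

W+ = 11, W- = 17, W = min = 11, p = 0.610813, fail to reject H0.


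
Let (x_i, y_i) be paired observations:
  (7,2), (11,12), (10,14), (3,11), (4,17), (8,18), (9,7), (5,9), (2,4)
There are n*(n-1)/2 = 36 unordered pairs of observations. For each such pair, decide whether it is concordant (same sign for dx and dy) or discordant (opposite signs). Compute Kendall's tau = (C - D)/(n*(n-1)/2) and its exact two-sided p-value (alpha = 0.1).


Step 1: Enumerate the 36 unordered pairs (i,j) with i<j and classify each by sign(x_j-x_i) * sign(y_j-y_i).
  (1,2):dx=+4,dy=+10->C; (1,3):dx=+3,dy=+12->C; (1,4):dx=-4,dy=+9->D; (1,5):dx=-3,dy=+15->D
  (1,6):dx=+1,dy=+16->C; (1,7):dx=+2,dy=+5->C; (1,8):dx=-2,dy=+7->D; (1,9):dx=-5,dy=+2->D
  (2,3):dx=-1,dy=+2->D; (2,4):dx=-8,dy=-1->C; (2,5):dx=-7,dy=+5->D; (2,6):dx=-3,dy=+6->D
  (2,7):dx=-2,dy=-5->C; (2,8):dx=-6,dy=-3->C; (2,9):dx=-9,dy=-8->C; (3,4):dx=-7,dy=-3->C
  (3,5):dx=-6,dy=+3->D; (3,6):dx=-2,dy=+4->D; (3,7):dx=-1,dy=-7->C; (3,8):dx=-5,dy=-5->C
  (3,9):dx=-8,dy=-10->C; (4,5):dx=+1,dy=+6->C; (4,6):dx=+5,dy=+7->C; (4,7):dx=+6,dy=-4->D
  (4,8):dx=+2,dy=-2->D; (4,9):dx=-1,dy=-7->C; (5,6):dx=+4,dy=+1->C; (5,7):dx=+5,dy=-10->D
  (5,8):dx=+1,dy=-8->D; (5,9):dx=-2,dy=-13->C; (6,7):dx=+1,dy=-11->D; (6,8):dx=-3,dy=-9->C
  (6,9):dx=-6,dy=-14->C; (7,8):dx=-4,dy=+2->D; (7,9):dx=-7,dy=-3->C; (8,9):dx=-3,dy=-5->C
Step 2: C = 21, D = 15, total pairs = 36.
Step 3: tau = (C - D)/(n(n-1)/2) = (21 - 15)/36 = 0.166667.
Step 4: Exact two-sided p-value (enumerate n! = 362880 permutations of y under H0): p = 0.612202.
Step 5: alpha = 0.1. fail to reject H0.

tau_b = 0.1667 (C=21, D=15), p = 0.612202, fail to reject H0.


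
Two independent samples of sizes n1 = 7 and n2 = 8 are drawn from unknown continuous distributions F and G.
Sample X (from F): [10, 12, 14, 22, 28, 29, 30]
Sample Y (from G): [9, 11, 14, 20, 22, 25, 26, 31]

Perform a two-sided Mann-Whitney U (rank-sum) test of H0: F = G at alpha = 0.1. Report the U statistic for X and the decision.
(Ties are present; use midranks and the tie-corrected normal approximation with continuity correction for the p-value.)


Step 1: Combine and sort all 15 observations; assign midranks.
sorted (value, group): (9,Y), (10,X), (11,Y), (12,X), (14,X), (14,Y), (20,Y), (22,X), (22,Y), (25,Y), (26,Y), (28,X), (29,X), (30,X), (31,Y)
ranks: 9->1, 10->2, 11->3, 12->4, 14->5.5, 14->5.5, 20->7, 22->8.5, 22->8.5, 25->10, 26->11, 28->12, 29->13, 30->14, 31->15
Step 2: Rank sum for X: R1 = 2 + 4 + 5.5 + 8.5 + 12 + 13 + 14 = 59.
Step 3: U_X = R1 - n1(n1+1)/2 = 59 - 7*8/2 = 59 - 28 = 31.
       U_Y = n1*n2 - U_X = 56 - 31 = 25.
Step 4: Ties are present, so use the tie-corrected normal approximation (with continuity correction) for the p-value.
Step 5: p-value = 0.771941; compare to alpha = 0.1. fail to reject H0.

U_X = 31, p = 0.771941, fail to reject H0 at alpha = 0.1.


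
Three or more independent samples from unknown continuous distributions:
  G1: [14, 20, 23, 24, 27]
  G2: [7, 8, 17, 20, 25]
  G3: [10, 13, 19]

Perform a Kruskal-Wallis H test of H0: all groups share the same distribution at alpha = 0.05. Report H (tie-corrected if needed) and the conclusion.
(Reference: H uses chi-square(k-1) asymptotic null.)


Step 1: Combine all N = 13 observations and assign midranks.
sorted (value, group, rank): (7,G2,1), (8,G2,2), (10,G3,3), (13,G3,4), (14,G1,5), (17,G2,6), (19,G3,7), (20,G1,8.5), (20,G2,8.5), (23,G1,10), (24,G1,11), (25,G2,12), (27,G1,13)
Step 2: Sum ranks within each group.
R_1 = 47.5 (n_1 = 5)
R_2 = 29.5 (n_2 = 5)
R_3 = 14 (n_3 = 3)
Step 3: H = 12/(N(N+1)) * sum(R_i^2/n_i) - 3(N+1)
     = 12/(13*14) * (47.5^2/5 + 29.5^2/5 + 14^2/3) - 3*14
     = 0.065934 * 690.633 - 42
     = 3.536264.
Step 4: Ties present; correction factor C = 1 - 6/(13^3 - 13) = 0.997253. Corrected H = 3.536264 / 0.997253 = 3.546006.
Step 5: Under H0, H ~ chi^2(2); p-value = 0.169822.
Step 6: alpha = 0.05. fail to reject H0.

H = 3.5460, df = 2, p = 0.169822, fail to reject H0.


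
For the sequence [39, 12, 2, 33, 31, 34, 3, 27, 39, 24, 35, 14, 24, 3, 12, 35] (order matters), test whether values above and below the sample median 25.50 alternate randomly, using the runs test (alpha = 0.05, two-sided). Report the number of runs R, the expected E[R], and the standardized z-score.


Step 1: Compute median = 25.50; label A = above, B = below.
Labels in order: ABBAAABAABABBBBA  (n_A = 8, n_B = 8)
Step 2: Count runs R = 9.
Step 3: Under H0 (random ordering), E[R] = 2*n_A*n_B/(n_A+n_B) + 1 = 2*8*8/16 + 1 = 9.0000.
        Var[R] = 2*n_A*n_B*(2*n_A*n_B - n_A - n_B) / ((n_A+n_B)^2 * (n_A+n_B-1)) = 14336/3840 = 3.7333.
        SD[R] = 1.9322.
Step 4: R = E[R], so z = 0 with no continuity correction.
Step 5: Two-sided p-value via normal approximation = 2*(1 - Phi(|z|)) = 1.000000.
Step 6: alpha = 0.05. fail to reject H0.

R = 9, z = 0.0000, p = 1.000000, fail to reject H0.


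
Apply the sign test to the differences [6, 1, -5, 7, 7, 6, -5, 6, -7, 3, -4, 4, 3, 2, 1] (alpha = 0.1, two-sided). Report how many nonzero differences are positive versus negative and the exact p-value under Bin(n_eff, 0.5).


Step 1: Discard zero differences. Original n = 15; n_eff = number of nonzero differences = 15.
Nonzero differences (with sign): +6, +1, -5, +7, +7, +6, -5, +6, -7, +3, -4, +4, +3, +2, +1
Step 2: Count signs: positive = 11, negative = 4.
Step 3: Under H0: P(positive) = 0.5, so the number of positives S ~ Bin(15, 0.5).
Step 4: Two-sided exact p-value = sum of Bin(15,0.5) probabilities at or below the observed probability = 0.118469.
Step 5: alpha = 0.1. fail to reject H0.

n_eff = 15, pos = 11, neg = 4, p = 0.118469, fail to reject H0.


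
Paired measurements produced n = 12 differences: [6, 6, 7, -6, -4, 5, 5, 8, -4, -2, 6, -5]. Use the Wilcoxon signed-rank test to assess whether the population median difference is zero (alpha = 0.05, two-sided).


Step 1: Drop any zero differences (none here) and take |d_i|.
|d| = [6, 6, 7, 6, 4, 5, 5, 8, 4, 2, 6, 5]
Step 2: Midrank |d_i| (ties get averaged ranks).
ranks: |6|->8.5, |6|->8.5, |7|->11, |6|->8.5, |4|->2.5, |5|->5, |5|->5, |8|->12, |4|->2.5, |2|->1, |6|->8.5, |5|->5
Step 3: Attach original signs; sum ranks with positive sign and with negative sign.
W+ = 8.5 + 8.5 + 11 + 5 + 5 + 12 + 8.5 = 58.5
W- = 8.5 + 2.5 + 2.5 + 1 + 5 = 19.5
(Check: W+ + W- = 78 should equal n(n+1)/2 = 78.)
Step 4: Test statistic W = min(W+, W-) = 19.5.
Step 5: Ties in |d|, so use the tie-corrected normal approximation.
        E[W] = n(n+1)/4 = 12*13/4 = 39.
        Tie groups: |d|=4 (t=2), |d|=5 (t=3), |d|=6 (t=4); sum(t^3 - t) = 90.
        Var[W] = n(n+1)(2n+1)/24 - sum(t^3-t)/48 = 3900/24 - 90/48 = 160.625.
        z = (W - E[W]) / sqrt(Var[W]) = (19.5 - 39) / 12.6738 = -1.5386.
        Two-sided p = 2*Phi(z) = 0.123900.
Step 6: alpha = 0.05. fail to reject H0.

W+ = 58.5, W- = 19.5, W = min = 19.5, p = 0.123900, fail to reject H0.


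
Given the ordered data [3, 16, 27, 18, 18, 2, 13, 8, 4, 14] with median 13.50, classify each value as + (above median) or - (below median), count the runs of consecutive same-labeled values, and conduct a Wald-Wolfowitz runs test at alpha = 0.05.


Step 1: Compute median = 13.50; label A = above, B = below.
Labels in order: BAAAABBBBA  (n_A = 5, n_B = 5)
Step 2: Count runs R = 4.
Step 3: Under H0 (random ordering), E[R] = 2*n_A*n_B/(n_A+n_B) + 1 = 2*5*5/10 + 1 = 6.0000.
        Var[R] = 2*n_A*n_B*(2*n_A*n_B - n_A - n_B) / ((n_A+n_B)^2 * (n_A+n_B-1)) = 2000/900 = 2.2222.
        SD[R] = 1.4907.
Step 4: Continuity-corrected z = (R + 0.5 - E[R]) / SD[R] = (4 + 0.5 - 6.0000) / 1.4907 = -1.0062.
Step 5: Two-sided p-value via normal approximation = 2*(1 - Phi(|z|)) = 0.314305.
Step 6: alpha = 0.05. fail to reject H0.

R = 4, z = -1.0062, p = 0.314305, fail to reject H0.


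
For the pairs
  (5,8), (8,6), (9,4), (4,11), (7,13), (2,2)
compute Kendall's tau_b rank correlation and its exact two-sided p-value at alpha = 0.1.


Step 1: Enumerate the 15 unordered pairs (i,j) with i<j and classify each by sign(x_j-x_i) * sign(y_j-y_i).
  (1,2):dx=+3,dy=-2->D; (1,3):dx=+4,dy=-4->D; (1,4):dx=-1,dy=+3->D; (1,5):dx=+2,dy=+5->C
  (1,6):dx=-3,dy=-6->C; (2,3):dx=+1,dy=-2->D; (2,4):dx=-4,dy=+5->D; (2,5):dx=-1,dy=+7->D
  (2,6):dx=-6,dy=-4->C; (3,4):dx=-5,dy=+7->D; (3,5):dx=-2,dy=+9->D; (3,6):dx=-7,dy=-2->C
  (4,5):dx=+3,dy=+2->C; (4,6):dx=-2,dy=-9->C; (5,6):dx=-5,dy=-11->C
Step 2: C = 7, D = 8, total pairs = 15.
Step 3: tau = (C - D)/(n(n-1)/2) = (7 - 8)/15 = -0.066667.
Step 4: Exact two-sided p-value (enumerate n! = 720 permutations of y under H0): p = 1.000000.
Step 5: alpha = 0.1. fail to reject H0.

tau_b = -0.0667 (C=7, D=8), p = 1.000000, fail to reject H0.


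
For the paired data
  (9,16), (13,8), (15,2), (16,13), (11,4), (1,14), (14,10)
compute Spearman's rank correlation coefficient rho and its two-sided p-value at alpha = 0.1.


Step 1: Rank x and y separately (midranks; no ties here).
rank(x): 9->2, 13->4, 15->6, 16->7, 11->3, 1->1, 14->5
rank(y): 16->7, 8->3, 2->1, 13->5, 4->2, 14->6, 10->4
Step 2: d_i = R_x(i) - R_y(i); compute d_i^2.
  (2-7)^2=25, (4-3)^2=1, (6-1)^2=25, (7-5)^2=4, (3-2)^2=1, (1-6)^2=25, (5-4)^2=1
sum(d^2) = 82.
Step 3: rho = 1 - 6*82 / (7*(7^2 - 1)) = 1 - 492/336 = -0.464286.
Step 4: Under H0, t = rho * sqrt((n-2)/(1-rho^2)) = -1.1722 ~ t(5).
Step 5: Two-sided p-value from the t-distribution with 5 df = 0.293934.
Step 6: alpha = 0.1. fail to reject H0.

rho = -0.4643, p = 0.293934, fail to reject H0 at alpha = 0.1.


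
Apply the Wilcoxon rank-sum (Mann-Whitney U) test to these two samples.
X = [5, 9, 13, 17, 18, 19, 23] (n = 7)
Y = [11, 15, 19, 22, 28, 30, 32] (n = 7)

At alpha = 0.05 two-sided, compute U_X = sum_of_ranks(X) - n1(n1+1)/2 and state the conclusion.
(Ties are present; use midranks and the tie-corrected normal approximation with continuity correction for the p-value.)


Step 1: Combine and sort all 14 observations; assign midranks.
sorted (value, group): (5,X), (9,X), (11,Y), (13,X), (15,Y), (17,X), (18,X), (19,X), (19,Y), (22,Y), (23,X), (28,Y), (30,Y), (32,Y)
ranks: 5->1, 9->2, 11->3, 13->4, 15->5, 17->6, 18->7, 19->8.5, 19->8.5, 22->10, 23->11, 28->12, 30->13, 32->14
Step 2: Rank sum for X: R1 = 1 + 2 + 4 + 6 + 7 + 8.5 + 11 = 39.5.
Step 3: U_X = R1 - n1(n1+1)/2 = 39.5 - 7*8/2 = 39.5 - 28 = 11.5.
       U_Y = n1*n2 - U_X = 49 - 11.5 = 37.5.
Step 4: Ties are present, so use the tie-corrected normal approximation (with continuity correction) for the p-value.
Step 5: p-value = 0.109832; compare to alpha = 0.05. fail to reject H0.

U_X = 11.5, p = 0.109832, fail to reject H0 at alpha = 0.05.


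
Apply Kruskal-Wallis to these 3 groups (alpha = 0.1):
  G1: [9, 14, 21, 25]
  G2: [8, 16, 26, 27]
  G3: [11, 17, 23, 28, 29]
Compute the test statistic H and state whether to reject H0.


Step 1: Combine all N = 13 observations and assign midranks.
sorted (value, group, rank): (8,G2,1), (9,G1,2), (11,G3,3), (14,G1,4), (16,G2,5), (17,G3,6), (21,G1,7), (23,G3,8), (25,G1,9), (26,G2,10), (27,G2,11), (28,G3,12), (29,G3,13)
Step 2: Sum ranks within each group.
R_1 = 22 (n_1 = 4)
R_2 = 27 (n_2 = 4)
R_3 = 42 (n_3 = 5)
Step 3: H = 12/(N(N+1)) * sum(R_i^2/n_i) - 3(N+1)
     = 12/(13*14) * (22^2/4 + 27^2/4 + 42^2/5) - 3*14
     = 0.065934 * 656.05 - 42
     = 1.256044.
Step 4: No ties, so H is used without correction.
Step 5: Under H0, H ~ chi^2(2); p-value = 0.533646.
Step 6: alpha = 0.1. fail to reject H0.

H = 1.2560, df = 2, p = 0.533646, fail to reject H0.


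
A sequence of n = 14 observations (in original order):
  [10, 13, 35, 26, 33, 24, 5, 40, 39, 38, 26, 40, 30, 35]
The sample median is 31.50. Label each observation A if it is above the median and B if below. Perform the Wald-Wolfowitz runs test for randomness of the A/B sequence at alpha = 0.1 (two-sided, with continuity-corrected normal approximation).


Step 1: Compute median = 31.50; label A = above, B = below.
Labels in order: BBABABBAAABABA  (n_A = 7, n_B = 7)
Step 2: Count runs R = 10.
Step 3: Under H0 (random ordering), E[R] = 2*n_A*n_B/(n_A+n_B) + 1 = 2*7*7/14 + 1 = 8.0000.
        Var[R] = 2*n_A*n_B*(2*n_A*n_B - n_A - n_B) / ((n_A+n_B)^2 * (n_A+n_B-1)) = 8232/2548 = 3.2308.
        SD[R] = 1.7974.
Step 4: Continuity-corrected z = (R - 0.5 - E[R]) / SD[R] = (10 - 0.5 - 8.0000) / 1.7974 = 0.8345.
Step 5: Two-sided p-value via normal approximation = 2*(1 - Phi(|z|)) = 0.403986.
Step 6: alpha = 0.1. fail to reject H0.

R = 10, z = 0.8345, p = 0.403986, fail to reject H0.


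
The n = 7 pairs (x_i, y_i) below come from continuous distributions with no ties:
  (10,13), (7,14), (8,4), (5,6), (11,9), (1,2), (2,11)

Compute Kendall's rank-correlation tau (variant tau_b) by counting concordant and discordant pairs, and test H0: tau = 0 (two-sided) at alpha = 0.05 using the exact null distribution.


Step 1: Enumerate the 21 unordered pairs (i,j) with i<j and classify each by sign(x_j-x_i) * sign(y_j-y_i).
  (1,2):dx=-3,dy=+1->D; (1,3):dx=-2,dy=-9->C; (1,4):dx=-5,dy=-7->C; (1,5):dx=+1,dy=-4->D
  (1,6):dx=-9,dy=-11->C; (1,7):dx=-8,dy=-2->C; (2,3):dx=+1,dy=-10->D; (2,4):dx=-2,dy=-8->C
  (2,5):dx=+4,dy=-5->D; (2,6):dx=-6,dy=-12->C; (2,7):dx=-5,dy=-3->C; (3,4):dx=-3,dy=+2->D
  (3,5):dx=+3,dy=+5->C; (3,6):dx=-7,dy=-2->C; (3,7):dx=-6,dy=+7->D; (4,5):dx=+6,dy=+3->C
  (4,6):dx=-4,dy=-4->C; (4,7):dx=-3,dy=+5->D; (5,6):dx=-10,dy=-7->C; (5,7):dx=-9,dy=+2->D
  (6,7):dx=+1,dy=+9->C
Step 2: C = 13, D = 8, total pairs = 21.
Step 3: tau = (C - D)/(n(n-1)/2) = (13 - 8)/21 = 0.238095.
Step 4: Exact two-sided p-value (enumerate n! = 5040 permutations of y under H0): p = 0.561905.
Step 5: alpha = 0.05. fail to reject H0.

tau_b = 0.2381 (C=13, D=8), p = 0.561905, fail to reject H0.


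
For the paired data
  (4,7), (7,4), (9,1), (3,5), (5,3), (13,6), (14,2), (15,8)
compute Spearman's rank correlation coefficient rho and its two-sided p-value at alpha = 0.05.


Step 1: Rank x and y separately (midranks; no ties here).
rank(x): 4->2, 7->4, 9->5, 3->1, 5->3, 13->6, 14->7, 15->8
rank(y): 7->7, 4->4, 1->1, 5->5, 3->3, 6->6, 2->2, 8->8
Step 2: d_i = R_x(i) - R_y(i); compute d_i^2.
  (2-7)^2=25, (4-4)^2=0, (5-1)^2=16, (1-5)^2=16, (3-3)^2=0, (6-6)^2=0, (7-2)^2=25, (8-8)^2=0
sum(d^2) = 82.
Step 3: rho = 1 - 6*82 / (8*(8^2 - 1)) = 1 - 492/504 = 0.023810.
Step 4: Under H0, t = rho * sqrt((n-2)/(1-rho^2)) = 0.0583 ~ t(6).
Step 5: Two-sided p-value from the t-distribution with 6 df = 0.955374.
Step 6: alpha = 0.05. fail to reject H0.

rho = 0.0238, p = 0.955374, fail to reject H0 at alpha = 0.05.


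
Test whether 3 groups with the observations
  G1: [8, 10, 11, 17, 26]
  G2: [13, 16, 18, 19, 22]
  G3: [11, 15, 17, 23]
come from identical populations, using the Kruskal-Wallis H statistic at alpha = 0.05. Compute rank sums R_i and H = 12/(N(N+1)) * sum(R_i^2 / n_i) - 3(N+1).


Step 1: Combine all N = 14 observations and assign midranks.
sorted (value, group, rank): (8,G1,1), (10,G1,2), (11,G1,3.5), (11,G3,3.5), (13,G2,5), (15,G3,6), (16,G2,7), (17,G1,8.5), (17,G3,8.5), (18,G2,10), (19,G2,11), (22,G2,12), (23,G3,13), (26,G1,14)
Step 2: Sum ranks within each group.
R_1 = 29 (n_1 = 5)
R_2 = 45 (n_2 = 5)
R_3 = 31 (n_3 = 4)
Step 3: H = 12/(N(N+1)) * sum(R_i^2/n_i) - 3(N+1)
     = 12/(14*15) * (29^2/5 + 45^2/5 + 31^2/4) - 3*15
     = 0.057143 * 813.45 - 45
     = 1.482857.
Step 4: Ties present; correction factor C = 1 - 12/(14^3 - 14) = 0.995604. Corrected H = 1.482857 / 0.995604 = 1.489404.
Step 5: Under H0, H ~ chi^2(2); p-value = 0.474876.
Step 6: alpha = 0.05. fail to reject H0.

H = 1.4894, df = 2, p = 0.474876, fail to reject H0.


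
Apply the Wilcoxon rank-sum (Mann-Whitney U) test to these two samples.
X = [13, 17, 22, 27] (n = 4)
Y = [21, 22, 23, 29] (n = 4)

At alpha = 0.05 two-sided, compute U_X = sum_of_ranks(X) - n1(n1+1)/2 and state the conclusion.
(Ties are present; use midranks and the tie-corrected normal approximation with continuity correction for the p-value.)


Step 1: Combine and sort all 8 observations; assign midranks.
sorted (value, group): (13,X), (17,X), (21,Y), (22,X), (22,Y), (23,Y), (27,X), (29,Y)
ranks: 13->1, 17->2, 21->3, 22->4.5, 22->4.5, 23->6, 27->7, 29->8
Step 2: Rank sum for X: R1 = 1 + 2 + 4.5 + 7 = 14.5.
Step 3: U_X = R1 - n1(n1+1)/2 = 14.5 - 4*5/2 = 14.5 - 10 = 4.5.
       U_Y = n1*n2 - U_X = 16 - 4.5 = 11.5.
Step 4: Ties are present, so use the tie-corrected normal approximation (with continuity correction) for the p-value.
Step 5: p-value = 0.383630; compare to alpha = 0.05. fail to reject H0.

U_X = 4.5, p = 0.383630, fail to reject H0 at alpha = 0.05.


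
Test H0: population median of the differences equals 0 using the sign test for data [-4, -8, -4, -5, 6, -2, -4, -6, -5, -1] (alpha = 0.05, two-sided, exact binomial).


Step 1: Discard zero differences. Original n = 10; n_eff = number of nonzero differences = 10.
Nonzero differences (with sign): -4, -8, -4, -5, +6, -2, -4, -6, -5, -1
Step 2: Count signs: positive = 1, negative = 9.
Step 3: Under H0: P(positive) = 0.5, so the number of positives S ~ Bin(10, 0.5).
Step 4: Two-sided exact p-value = sum of Bin(10,0.5) probabilities at or below the observed probability = 0.021484.
Step 5: alpha = 0.05. reject H0.

n_eff = 10, pos = 1, neg = 9, p = 0.021484, reject H0.


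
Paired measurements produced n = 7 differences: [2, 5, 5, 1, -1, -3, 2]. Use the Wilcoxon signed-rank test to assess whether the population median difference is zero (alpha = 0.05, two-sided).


Step 1: Drop any zero differences (none here) and take |d_i|.
|d| = [2, 5, 5, 1, 1, 3, 2]
Step 2: Midrank |d_i| (ties get averaged ranks).
ranks: |2|->3.5, |5|->6.5, |5|->6.5, |1|->1.5, |1|->1.5, |3|->5, |2|->3.5
Step 3: Attach original signs; sum ranks with positive sign and with negative sign.
W+ = 3.5 + 6.5 + 6.5 + 1.5 + 3.5 = 21.5
W- = 1.5 + 5 = 6.5
(Check: W+ + W- = 28 should equal n(n+1)/2 = 28.)
Step 4: Test statistic W = min(W+, W-) = 6.5.
Step 5: Ties in |d|, so use the tie-corrected normal approximation.
        E[W] = n(n+1)/4 = 7*8/4 = 14.
        Tie groups: |d|=1 (t=2), |d|=2 (t=2), |d|=5 (t=2); sum(t^3 - t) = 18.
        Var[W] = n(n+1)(2n+1)/24 - sum(t^3-t)/48 = 840/24 - 18/48 = 34.625.
        z = (W - E[W]) / sqrt(Var[W]) = (6.5 - 14) / 5.8843 = -1.2746.
        Two-sided p = 2*Phi(z) = 0.202459.
Step 6: alpha = 0.05. fail to reject H0.

W+ = 21.5, W- = 6.5, W = min = 6.5, p = 0.202459, fail to reject H0.


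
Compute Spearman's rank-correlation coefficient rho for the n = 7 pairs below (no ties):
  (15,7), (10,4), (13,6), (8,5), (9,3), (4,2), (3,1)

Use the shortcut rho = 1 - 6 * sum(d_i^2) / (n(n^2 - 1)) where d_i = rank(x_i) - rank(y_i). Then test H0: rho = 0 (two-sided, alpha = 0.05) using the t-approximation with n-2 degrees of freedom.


Step 1: Rank x and y separately (midranks; no ties here).
rank(x): 15->7, 10->5, 13->6, 8->3, 9->4, 4->2, 3->1
rank(y): 7->7, 4->4, 6->6, 5->5, 3->3, 2->2, 1->1
Step 2: d_i = R_x(i) - R_y(i); compute d_i^2.
  (7-7)^2=0, (5-4)^2=1, (6-6)^2=0, (3-5)^2=4, (4-3)^2=1, (2-2)^2=0, (1-1)^2=0
sum(d^2) = 6.
Step 3: rho = 1 - 6*6 / (7*(7^2 - 1)) = 1 - 36/336 = 0.892857.
Step 4: Under H0, t = rho * sqrt((n-2)/(1-rho^2)) = 4.4333 ~ t(5).
Step 5: Two-sided p-value from the t-distribution with 5 df = 0.006807.
Step 6: alpha = 0.05. reject H0.

rho = 0.8929, p = 0.006807, reject H0 at alpha = 0.05.
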